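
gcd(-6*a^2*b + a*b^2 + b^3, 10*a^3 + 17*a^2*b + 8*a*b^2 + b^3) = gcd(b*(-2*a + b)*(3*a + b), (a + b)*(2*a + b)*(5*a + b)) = 1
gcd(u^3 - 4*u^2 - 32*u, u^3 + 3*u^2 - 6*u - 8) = u + 4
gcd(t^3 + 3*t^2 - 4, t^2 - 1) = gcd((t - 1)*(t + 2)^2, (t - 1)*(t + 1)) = t - 1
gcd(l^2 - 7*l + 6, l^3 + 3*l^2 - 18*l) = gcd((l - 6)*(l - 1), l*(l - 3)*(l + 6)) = 1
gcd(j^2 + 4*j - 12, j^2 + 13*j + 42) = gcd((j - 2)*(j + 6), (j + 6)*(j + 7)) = j + 6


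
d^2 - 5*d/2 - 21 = (d - 6)*(d + 7/2)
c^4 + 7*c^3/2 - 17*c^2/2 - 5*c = c*(c - 2)*(c + 1/2)*(c + 5)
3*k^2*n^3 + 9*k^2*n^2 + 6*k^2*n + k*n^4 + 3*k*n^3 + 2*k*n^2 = n*(3*k + n)*(n + 2)*(k*n + k)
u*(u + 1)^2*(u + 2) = u^4 + 4*u^3 + 5*u^2 + 2*u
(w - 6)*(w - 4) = w^2 - 10*w + 24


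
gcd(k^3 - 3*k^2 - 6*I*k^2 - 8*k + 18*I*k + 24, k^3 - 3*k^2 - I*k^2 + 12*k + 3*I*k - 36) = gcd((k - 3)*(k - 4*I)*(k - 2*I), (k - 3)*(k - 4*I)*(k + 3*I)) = k^2 + k*(-3 - 4*I) + 12*I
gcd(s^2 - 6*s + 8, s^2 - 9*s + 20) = s - 4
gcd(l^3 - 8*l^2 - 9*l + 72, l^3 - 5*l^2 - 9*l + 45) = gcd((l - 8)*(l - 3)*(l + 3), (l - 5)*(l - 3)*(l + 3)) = l^2 - 9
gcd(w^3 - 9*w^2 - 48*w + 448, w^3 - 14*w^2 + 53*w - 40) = w - 8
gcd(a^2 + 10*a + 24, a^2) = 1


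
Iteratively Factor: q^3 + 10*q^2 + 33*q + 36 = (q + 3)*(q^2 + 7*q + 12) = (q + 3)^2*(q + 4)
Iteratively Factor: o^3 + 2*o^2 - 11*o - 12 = (o + 1)*(o^2 + o - 12) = (o - 3)*(o + 1)*(o + 4)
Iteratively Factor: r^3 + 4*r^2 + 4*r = (r)*(r^2 + 4*r + 4) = r*(r + 2)*(r + 2)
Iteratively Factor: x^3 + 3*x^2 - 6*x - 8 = (x + 4)*(x^2 - x - 2) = (x + 1)*(x + 4)*(x - 2)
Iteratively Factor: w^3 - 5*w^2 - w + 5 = (w + 1)*(w^2 - 6*w + 5) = (w - 5)*(w + 1)*(w - 1)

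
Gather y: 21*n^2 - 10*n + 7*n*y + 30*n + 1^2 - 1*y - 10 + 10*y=21*n^2 + 20*n + y*(7*n + 9) - 9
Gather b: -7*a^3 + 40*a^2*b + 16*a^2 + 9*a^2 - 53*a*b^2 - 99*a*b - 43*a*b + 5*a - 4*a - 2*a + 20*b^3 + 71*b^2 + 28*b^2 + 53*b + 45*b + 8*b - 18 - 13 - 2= -7*a^3 + 25*a^2 - a + 20*b^3 + b^2*(99 - 53*a) + b*(40*a^2 - 142*a + 106) - 33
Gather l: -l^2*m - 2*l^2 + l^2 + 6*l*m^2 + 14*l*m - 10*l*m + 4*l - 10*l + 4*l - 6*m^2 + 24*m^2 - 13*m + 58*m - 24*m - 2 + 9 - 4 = l^2*(-m - 1) + l*(6*m^2 + 4*m - 2) + 18*m^2 + 21*m + 3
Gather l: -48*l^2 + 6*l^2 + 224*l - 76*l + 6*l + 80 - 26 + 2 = -42*l^2 + 154*l + 56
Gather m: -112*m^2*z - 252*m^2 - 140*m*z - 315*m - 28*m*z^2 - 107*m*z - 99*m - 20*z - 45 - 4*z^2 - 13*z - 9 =m^2*(-112*z - 252) + m*(-28*z^2 - 247*z - 414) - 4*z^2 - 33*z - 54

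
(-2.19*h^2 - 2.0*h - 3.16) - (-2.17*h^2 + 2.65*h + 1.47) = -0.02*h^2 - 4.65*h - 4.63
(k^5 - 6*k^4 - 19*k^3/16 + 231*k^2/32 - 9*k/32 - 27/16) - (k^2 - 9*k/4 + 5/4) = k^5 - 6*k^4 - 19*k^3/16 + 199*k^2/32 + 63*k/32 - 47/16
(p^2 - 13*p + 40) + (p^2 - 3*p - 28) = 2*p^2 - 16*p + 12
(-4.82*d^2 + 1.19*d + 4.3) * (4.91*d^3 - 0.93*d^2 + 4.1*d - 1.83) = -23.6662*d^5 + 10.3255*d^4 + 0.244299999999999*d^3 + 9.7006*d^2 + 15.4523*d - 7.869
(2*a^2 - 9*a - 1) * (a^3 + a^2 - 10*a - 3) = 2*a^5 - 7*a^4 - 30*a^3 + 83*a^2 + 37*a + 3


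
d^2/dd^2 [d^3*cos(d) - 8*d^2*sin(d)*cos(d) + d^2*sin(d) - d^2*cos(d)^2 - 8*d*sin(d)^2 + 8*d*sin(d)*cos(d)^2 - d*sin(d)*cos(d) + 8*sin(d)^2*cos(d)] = -d^3*cos(d) - 7*d^2*sin(d) + 16*d^2*sin(2*d) + 2*d^2*cos(2*d) - 2*d*sin(d) + 6*d*sin(2*d) - 18*d*sin(3*d) + 10*d*cos(d) - 48*d*cos(2*d) + 2*sin(d) - 24*sin(2*d) + 2*cos(d) - 3*cos(2*d) + 30*cos(3*d) - 1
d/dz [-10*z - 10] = -10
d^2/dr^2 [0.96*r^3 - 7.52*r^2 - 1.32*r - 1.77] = 5.76*r - 15.04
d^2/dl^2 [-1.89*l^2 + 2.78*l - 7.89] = -3.78000000000000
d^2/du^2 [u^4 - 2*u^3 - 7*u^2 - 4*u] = 12*u^2 - 12*u - 14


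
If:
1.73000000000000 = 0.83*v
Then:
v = 2.08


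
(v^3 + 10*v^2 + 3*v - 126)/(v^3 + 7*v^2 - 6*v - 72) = (v + 7)/(v + 4)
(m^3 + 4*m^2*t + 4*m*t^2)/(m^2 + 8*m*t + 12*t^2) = m*(m + 2*t)/(m + 6*t)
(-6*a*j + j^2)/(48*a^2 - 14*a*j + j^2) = -j/(8*a - j)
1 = 1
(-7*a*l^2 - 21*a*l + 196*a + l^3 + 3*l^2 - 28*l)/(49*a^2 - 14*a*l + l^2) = (-l^2 - 3*l + 28)/(7*a - l)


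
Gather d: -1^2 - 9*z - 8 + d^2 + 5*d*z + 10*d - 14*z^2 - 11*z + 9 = d^2 + d*(5*z + 10) - 14*z^2 - 20*z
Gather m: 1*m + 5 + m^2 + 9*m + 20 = m^2 + 10*m + 25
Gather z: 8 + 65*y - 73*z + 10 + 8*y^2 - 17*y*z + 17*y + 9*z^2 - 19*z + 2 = 8*y^2 + 82*y + 9*z^2 + z*(-17*y - 92) + 20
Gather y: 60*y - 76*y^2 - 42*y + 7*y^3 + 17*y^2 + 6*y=7*y^3 - 59*y^2 + 24*y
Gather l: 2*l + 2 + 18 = 2*l + 20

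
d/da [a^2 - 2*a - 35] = 2*a - 2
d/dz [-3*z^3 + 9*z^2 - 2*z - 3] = -9*z^2 + 18*z - 2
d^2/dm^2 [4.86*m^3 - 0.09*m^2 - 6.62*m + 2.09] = 29.16*m - 0.18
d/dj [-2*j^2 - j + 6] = -4*j - 1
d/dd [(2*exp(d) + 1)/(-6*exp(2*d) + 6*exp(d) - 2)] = (6*exp(2*d) + 6*exp(d) - 5)*exp(d)/(2*(9*exp(4*d) - 18*exp(3*d) + 15*exp(2*d) - 6*exp(d) + 1))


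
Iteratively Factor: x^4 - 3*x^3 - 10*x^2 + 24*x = (x - 4)*(x^3 + x^2 - 6*x) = (x - 4)*(x - 2)*(x^2 + 3*x) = (x - 4)*(x - 2)*(x + 3)*(x)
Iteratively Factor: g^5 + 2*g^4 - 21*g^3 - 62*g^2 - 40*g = (g + 4)*(g^4 - 2*g^3 - 13*g^2 - 10*g) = g*(g + 4)*(g^3 - 2*g^2 - 13*g - 10) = g*(g + 1)*(g + 4)*(g^2 - 3*g - 10) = g*(g + 1)*(g + 2)*(g + 4)*(g - 5)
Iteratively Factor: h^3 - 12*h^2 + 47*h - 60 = (h - 5)*(h^2 - 7*h + 12) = (h - 5)*(h - 4)*(h - 3)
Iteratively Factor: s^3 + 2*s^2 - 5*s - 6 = (s - 2)*(s^2 + 4*s + 3) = (s - 2)*(s + 1)*(s + 3)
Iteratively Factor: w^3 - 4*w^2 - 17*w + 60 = (w + 4)*(w^2 - 8*w + 15) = (w - 3)*(w + 4)*(w - 5)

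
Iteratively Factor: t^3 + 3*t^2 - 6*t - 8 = (t + 1)*(t^2 + 2*t - 8) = (t - 2)*(t + 1)*(t + 4)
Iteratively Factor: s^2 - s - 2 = (s - 2)*(s + 1)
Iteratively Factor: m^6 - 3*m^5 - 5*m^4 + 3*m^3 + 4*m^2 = (m - 1)*(m^5 - 2*m^4 - 7*m^3 - 4*m^2) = (m - 1)*(m + 1)*(m^4 - 3*m^3 - 4*m^2) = (m - 4)*(m - 1)*(m + 1)*(m^3 + m^2) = m*(m - 4)*(m - 1)*(m + 1)*(m^2 + m) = m^2*(m - 4)*(m - 1)*(m + 1)*(m + 1)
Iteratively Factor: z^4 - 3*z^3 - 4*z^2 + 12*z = (z)*(z^3 - 3*z^2 - 4*z + 12) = z*(z - 2)*(z^2 - z - 6) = z*(z - 2)*(z + 2)*(z - 3)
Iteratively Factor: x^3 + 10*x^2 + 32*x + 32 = (x + 4)*(x^2 + 6*x + 8) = (x + 4)^2*(x + 2)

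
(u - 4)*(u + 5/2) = u^2 - 3*u/2 - 10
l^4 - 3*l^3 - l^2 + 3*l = l*(l - 3)*(l - 1)*(l + 1)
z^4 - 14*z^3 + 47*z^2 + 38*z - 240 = (z - 8)*(z - 5)*(z - 3)*(z + 2)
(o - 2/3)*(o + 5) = o^2 + 13*o/3 - 10/3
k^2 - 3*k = k*(k - 3)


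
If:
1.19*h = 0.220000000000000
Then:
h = 0.18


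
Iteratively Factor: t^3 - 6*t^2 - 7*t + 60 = (t - 4)*(t^2 - 2*t - 15) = (t - 5)*(t - 4)*(t + 3)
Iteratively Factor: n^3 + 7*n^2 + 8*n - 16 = (n + 4)*(n^2 + 3*n - 4) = (n + 4)^2*(n - 1)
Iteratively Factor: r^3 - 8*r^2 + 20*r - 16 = (r - 2)*(r^2 - 6*r + 8) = (r - 2)^2*(r - 4)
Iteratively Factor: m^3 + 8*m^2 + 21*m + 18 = (m + 2)*(m^2 + 6*m + 9) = (m + 2)*(m + 3)*(m + 3)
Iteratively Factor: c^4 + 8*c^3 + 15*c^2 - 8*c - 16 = (c + 4)*(c^3 + 4*c^2 - c - 4) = (c - 1)*(c + 4)*(c^2 + 5*c + 4) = (c - 1)*(c + 4)^2*(c + 1)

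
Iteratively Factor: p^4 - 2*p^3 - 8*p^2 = (p)*(p^3 - 2*p^2 - 8*p) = p*(p + 2)*(p^2 - 4*p) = p*(p - 4)*(p + 2)*(p)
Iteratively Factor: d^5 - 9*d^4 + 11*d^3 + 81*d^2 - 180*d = (d - 4)*(d^4 - 5*d^3 - 9*d^2 + 45*d) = d*(d - 4)*(d^3 - 5*d^2 - 9*d + 45) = d*(d - 5)*(d - 4)*(d^2 - 9) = d*(d - 5)*(d - 4)*(d - 3)*(d + 3)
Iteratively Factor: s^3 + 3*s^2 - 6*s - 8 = (s + 4)*(s^2 - s - 2) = (s + 1)*(s + 4)*(s - 2)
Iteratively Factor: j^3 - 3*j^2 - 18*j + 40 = (j + 4)*(j^2 - 7*j + 10) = (j - 2)*(j + 4)*(j - 5)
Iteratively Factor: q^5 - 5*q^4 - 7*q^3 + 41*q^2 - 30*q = (q - 5)*(q^4 - 7*q^2 + 6*q) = (q - 5)*(q + 3)*(q^3 - 3*q^2 + 2*q) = (q - 5)*(q - 1)*(q + 3)*(q^2 - 2*q) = (q - 5)*(q - 2)*(q - 1)*(q + 3)*(q)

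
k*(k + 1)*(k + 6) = k^3 + 7*k^2 + 6*k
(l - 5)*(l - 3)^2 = l^3 - 11*l^2 + 39*l - 45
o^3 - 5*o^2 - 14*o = o*(o - 7)*(o + 2)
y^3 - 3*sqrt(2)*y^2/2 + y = y*(y - sqrt(2))*(y - sqrt(2)/2)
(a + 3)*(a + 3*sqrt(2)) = a^2 + 3*a + 3*sqrt(2)*a + 9*sqrt(2)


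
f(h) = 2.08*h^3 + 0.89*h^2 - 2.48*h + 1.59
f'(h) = 6.24*h^2 + 1.78*h - 2.48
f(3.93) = 131.84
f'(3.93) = 100.89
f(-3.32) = -56.48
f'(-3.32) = 60.39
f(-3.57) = -72.85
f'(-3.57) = 70.69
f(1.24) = 3.85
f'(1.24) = 9.32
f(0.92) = 1.68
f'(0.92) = 4.44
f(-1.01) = 2.86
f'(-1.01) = 2.09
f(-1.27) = 1.91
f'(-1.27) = 5.32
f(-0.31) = 2.38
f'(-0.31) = -2.43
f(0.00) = 1.59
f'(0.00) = -2.48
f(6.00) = 468.03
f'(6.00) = 232.84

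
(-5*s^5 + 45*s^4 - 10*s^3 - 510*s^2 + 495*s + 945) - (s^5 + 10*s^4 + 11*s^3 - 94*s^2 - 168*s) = -6*s^5 + 35*s^4 - 21*s^3 - 416*s^2 + 663*s + 945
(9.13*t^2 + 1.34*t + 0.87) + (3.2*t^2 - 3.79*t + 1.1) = 12.33*t^2 - 2.45*t + 1.97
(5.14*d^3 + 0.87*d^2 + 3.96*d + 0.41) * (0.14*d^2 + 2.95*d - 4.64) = 0.7196*d^5 + 15.2848*d^4 - 20.7287*d^3 + 7.7026*d^2 - 17.1649*d - 1.9024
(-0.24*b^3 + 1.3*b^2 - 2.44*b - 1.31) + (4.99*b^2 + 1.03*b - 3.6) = -0.24*b^3 + 6.29*b^2 - 1.41*b - 4.91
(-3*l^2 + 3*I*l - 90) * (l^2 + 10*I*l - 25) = -3*l^4 - 27*I*l^3 - 45*l^2 - 975*I*l + 2250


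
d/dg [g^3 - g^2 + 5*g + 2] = 3*g^2 - 2*g + 5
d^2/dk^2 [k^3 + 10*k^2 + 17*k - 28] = 6*k + 20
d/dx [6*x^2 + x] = 12*x + 1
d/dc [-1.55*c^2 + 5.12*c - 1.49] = 5.12 - 3.1*c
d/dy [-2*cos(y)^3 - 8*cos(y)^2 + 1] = 2*(3*cos(y) + 8)*sin(y)*cos(y)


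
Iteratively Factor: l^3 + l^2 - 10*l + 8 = (l - 2)*(l^2 + 3*l - 4) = (l - 2)*(l + 4)*(l - 1)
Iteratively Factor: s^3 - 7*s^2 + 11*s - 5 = (s - 1)*(s^2 - 6*s + 5) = (s - 5)*(s - 1)*(s - 1)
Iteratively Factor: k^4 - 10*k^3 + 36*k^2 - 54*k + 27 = (k - 1)*(k^3 - 9*k^2 + 27*k - 27) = (k - 3)*(k - 1)*(k^2 - 6*k + 9) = (k - 3)^2*(k - 1)*(k - 3)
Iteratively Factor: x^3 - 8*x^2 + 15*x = (x - 3)*(x^2 - 5*x) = x*(x - 3)*(x - 5)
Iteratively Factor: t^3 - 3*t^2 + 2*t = (t)*(t^2 - 3*t + 2) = t*(t - 1)*(t - 2)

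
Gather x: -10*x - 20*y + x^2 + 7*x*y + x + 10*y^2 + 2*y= x^2 + x*(7*y - 9) + 10*y^2 - 18*y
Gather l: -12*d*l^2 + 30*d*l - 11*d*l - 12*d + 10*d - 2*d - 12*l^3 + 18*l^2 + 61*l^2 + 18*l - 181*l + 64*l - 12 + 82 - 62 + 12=-4*d - 12*l^3 + l^2*(79 - 12*d) + l*(19*d - 99) + 20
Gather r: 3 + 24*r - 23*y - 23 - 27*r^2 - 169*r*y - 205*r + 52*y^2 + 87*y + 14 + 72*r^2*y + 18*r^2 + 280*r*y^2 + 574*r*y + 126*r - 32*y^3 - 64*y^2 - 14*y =r^2*(72*y - 9) + r*(280*y^2 + 405*y - 55) - 32*y^3 - 12*y^2 + 50*y - 6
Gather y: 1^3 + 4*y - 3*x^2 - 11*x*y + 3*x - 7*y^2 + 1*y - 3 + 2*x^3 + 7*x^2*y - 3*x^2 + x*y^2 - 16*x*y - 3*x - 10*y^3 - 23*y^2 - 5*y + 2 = 2*x^3 - 6*x^2 - 10*y^3 + y^2*(x - 30) + y*(7*x^2 - 27*x)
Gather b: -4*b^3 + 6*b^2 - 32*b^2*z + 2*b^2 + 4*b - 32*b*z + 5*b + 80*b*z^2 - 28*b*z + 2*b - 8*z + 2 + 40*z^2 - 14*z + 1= -4*b^3 + b^2*(8 - 32*z) + b*(80*z^2 - 60*z + 11) + 40*z^2 - 22*z + 3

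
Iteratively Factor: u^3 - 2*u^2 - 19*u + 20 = (u - 1)*(u^2 - u - 20) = (u - 1)*(u + 4)*(u - 5)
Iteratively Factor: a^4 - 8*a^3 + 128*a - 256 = (a - 4)*(a^3 - 4*a^2 - 16*a + 64) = (a - 4)^2*(a^2 - 16) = (a - 4)^3*(a + 4)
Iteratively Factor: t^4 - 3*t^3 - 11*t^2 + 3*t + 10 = (t + 1)*(t^3 - 4*t^2 - 7*t + 10) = (t + 1)*(t + 2)*(t^2 - 6*t + 5) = (t - 5)*(t + 1)*(t + 2)*(t - 1)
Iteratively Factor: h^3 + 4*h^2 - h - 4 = (h + 1)*(h^2 + 3*h - 4) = (h - 1)*(h + 1)*(h + 4)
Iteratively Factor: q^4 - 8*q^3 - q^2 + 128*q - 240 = (q - 4)*(q^3 - 4*q^2 - 17*q + 60) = (q - 4)*(q - 3)*(q^2 - q - 20) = (q - 5)*(q - 4)*(q - 3)*(q + 4)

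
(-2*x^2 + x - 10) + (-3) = -2*x^2 + x - 13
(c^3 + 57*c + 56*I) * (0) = 0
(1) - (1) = 0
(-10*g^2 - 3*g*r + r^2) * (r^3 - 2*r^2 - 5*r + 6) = -10*g^2*r^3 + 20*g^2*r^2 + 50*g^2*r - 60*g^2 - 3*g*r^4 + 6*g*r^3 + 15*g*r^2 - 18*g*r + r^5 - 2*r^4 - 5*r^3 + 6*r^2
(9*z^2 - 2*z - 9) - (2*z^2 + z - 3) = 7*z^2 - 3*z - 6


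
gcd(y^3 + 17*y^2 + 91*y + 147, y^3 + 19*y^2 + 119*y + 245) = y^2 + 14*y + 49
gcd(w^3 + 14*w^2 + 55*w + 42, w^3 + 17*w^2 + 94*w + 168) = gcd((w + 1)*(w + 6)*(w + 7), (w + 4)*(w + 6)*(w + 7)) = w^2 + 13*w + 42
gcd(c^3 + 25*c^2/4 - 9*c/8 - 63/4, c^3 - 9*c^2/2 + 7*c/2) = 1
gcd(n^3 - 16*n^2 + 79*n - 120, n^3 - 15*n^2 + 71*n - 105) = n^2 - 8*n + 15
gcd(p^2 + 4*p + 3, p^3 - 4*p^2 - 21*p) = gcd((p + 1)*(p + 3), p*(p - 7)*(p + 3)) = p + 3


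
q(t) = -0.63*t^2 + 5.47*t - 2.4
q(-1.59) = -12.69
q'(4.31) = 0.04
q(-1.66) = -13.22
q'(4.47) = -0.16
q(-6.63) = -66.36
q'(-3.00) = 9.25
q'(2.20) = 2.70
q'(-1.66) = 7.56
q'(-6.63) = 13.82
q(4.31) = 9.47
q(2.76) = 7.90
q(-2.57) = -20.62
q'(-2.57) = 8.71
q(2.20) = 6.58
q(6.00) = 7.74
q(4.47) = 9.46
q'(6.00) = -2.09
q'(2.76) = 1.99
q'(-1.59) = 7.47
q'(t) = 5.47 - 1.26*t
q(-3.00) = -24.48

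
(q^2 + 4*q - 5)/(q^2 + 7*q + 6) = (q^2 + 4*q - 5)/(q^2 + 7*q + 6)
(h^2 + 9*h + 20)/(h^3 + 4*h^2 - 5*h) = (h + 4)/(h*(h - 1))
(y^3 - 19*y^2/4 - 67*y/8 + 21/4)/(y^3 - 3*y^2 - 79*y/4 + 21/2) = (4*y + 7)/(2*(2*y + 7))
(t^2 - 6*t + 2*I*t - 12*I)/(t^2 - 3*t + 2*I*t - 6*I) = (t - 6)/(t - 3)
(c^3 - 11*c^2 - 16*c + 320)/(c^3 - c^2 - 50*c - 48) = (c^2 - 3*c - 40)/(c^2 + 7*c + 6)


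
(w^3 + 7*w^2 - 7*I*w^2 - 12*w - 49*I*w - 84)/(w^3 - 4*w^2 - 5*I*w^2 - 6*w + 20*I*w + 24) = (w^2 + w*(7 - 4*I) - 28*I)/(w^2 - 2*w*(2 + I) + 8*I)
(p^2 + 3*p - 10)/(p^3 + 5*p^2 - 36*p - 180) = (p - 2)/(p^2 - 36)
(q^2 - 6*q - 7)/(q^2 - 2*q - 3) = (q - 7)/(q - 3)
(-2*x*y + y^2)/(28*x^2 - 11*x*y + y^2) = y*(-2*x + y)/(28*x^2 - 11*x*y + y^2)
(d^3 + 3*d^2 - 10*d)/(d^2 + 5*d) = d - 2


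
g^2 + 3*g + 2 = (g + 1)*(g + 2)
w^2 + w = w*(w + 1)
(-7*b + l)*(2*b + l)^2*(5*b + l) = -140*b^4 - 148*b^3*l - 39*b^2*l^2 + 2*b*l^3 + l^4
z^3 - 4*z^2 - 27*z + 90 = (z - 6)*(z - 3)*(z + 5)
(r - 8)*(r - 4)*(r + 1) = r^3 - 11*r^2 + 20*r + 32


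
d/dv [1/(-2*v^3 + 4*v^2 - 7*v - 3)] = (6*v^2 - 8*v + 7)/(2*v^3 - 4*v^2 + 7*v + 3)^2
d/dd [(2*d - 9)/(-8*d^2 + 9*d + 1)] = (16*d^2 - 144*d + 83)/(64*d^4 - 144*d^3 + 65*d^2 + 18*d + 1)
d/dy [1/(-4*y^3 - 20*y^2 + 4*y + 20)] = (3*y^2 + 10*y - 1)/(4*(y^3 + 5*y^2 - y - 5)^2)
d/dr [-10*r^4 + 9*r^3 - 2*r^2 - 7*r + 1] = -40*r^3 + 27*r^2 - 4*r - 7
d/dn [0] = 0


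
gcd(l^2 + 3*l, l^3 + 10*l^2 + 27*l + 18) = l + 3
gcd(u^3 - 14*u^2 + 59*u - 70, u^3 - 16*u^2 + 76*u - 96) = u - 2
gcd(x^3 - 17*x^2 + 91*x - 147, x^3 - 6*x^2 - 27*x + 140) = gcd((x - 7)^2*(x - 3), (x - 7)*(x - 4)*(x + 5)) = x - 7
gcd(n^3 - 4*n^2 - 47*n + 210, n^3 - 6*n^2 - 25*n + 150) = n^2 - 11*n + 30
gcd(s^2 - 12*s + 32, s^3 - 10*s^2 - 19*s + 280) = s - 8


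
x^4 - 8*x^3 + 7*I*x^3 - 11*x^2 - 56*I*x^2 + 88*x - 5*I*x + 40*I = (x - 8)*(x + I)^2*(x + 5*I)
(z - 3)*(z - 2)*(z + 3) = z^3 - 2*z^2 - 9*z + 18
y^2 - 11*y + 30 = (y - 6)*(y - 5)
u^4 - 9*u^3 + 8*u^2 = u^2*(u - 8)*(u - 1)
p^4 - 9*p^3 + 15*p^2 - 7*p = p*(p - 7)*(p - 1)^2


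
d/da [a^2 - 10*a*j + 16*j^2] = 2*a - 10*j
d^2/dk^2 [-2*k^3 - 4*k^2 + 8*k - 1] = -12*k - 8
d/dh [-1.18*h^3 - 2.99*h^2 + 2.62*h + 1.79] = -3.54*h^2 - 5.98*h + 2.62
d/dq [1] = 0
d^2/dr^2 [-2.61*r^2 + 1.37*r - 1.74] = -5.22000000000000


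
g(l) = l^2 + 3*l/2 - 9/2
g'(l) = 2*l + 3/2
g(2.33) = 4.42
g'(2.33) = 6.16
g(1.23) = -1.14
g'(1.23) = 3.96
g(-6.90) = 32.76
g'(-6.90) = -12.30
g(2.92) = 8.41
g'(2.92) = 7.34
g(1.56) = 0.27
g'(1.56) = 4.62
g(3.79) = 15.55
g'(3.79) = 9.08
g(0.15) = -4.25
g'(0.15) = 1.80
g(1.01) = -1.96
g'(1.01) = 3.52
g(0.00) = -4.50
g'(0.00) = 1.50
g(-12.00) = 121.50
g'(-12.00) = -22.50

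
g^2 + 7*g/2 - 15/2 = (g - 3/2)*(g + 5)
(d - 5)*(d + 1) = d^2 - 4*d - 5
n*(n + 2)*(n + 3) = n^3 + 5*n^2 + 6*n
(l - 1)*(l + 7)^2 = l^3 + 13*l^2 + 35*l - 49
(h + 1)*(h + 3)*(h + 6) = h^3 + 10*h^2 + 27*h + 18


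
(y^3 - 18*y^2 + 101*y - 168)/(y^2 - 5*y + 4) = (y^3 - 18*y^2 + 101*y - 168)/(y^2 - 5*y + 4)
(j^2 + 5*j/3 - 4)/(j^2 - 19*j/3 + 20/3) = (j + 3)/(j - 5)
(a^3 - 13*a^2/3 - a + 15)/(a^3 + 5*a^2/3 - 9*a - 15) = (a - 3)/(a + 3)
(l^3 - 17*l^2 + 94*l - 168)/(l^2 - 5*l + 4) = (l^2 - 13*l + 42)/(l - 1)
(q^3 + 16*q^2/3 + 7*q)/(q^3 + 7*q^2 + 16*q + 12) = q*(3*q + 7)/(3*(q^2 + 4*q + 4))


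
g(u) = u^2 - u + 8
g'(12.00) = 23.00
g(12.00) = 140.00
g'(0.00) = -1.00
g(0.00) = 8.00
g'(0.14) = -0.72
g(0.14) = 7.88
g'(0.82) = 0.64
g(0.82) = 7.85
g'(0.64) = 0.28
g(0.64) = 7.77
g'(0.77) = 0.54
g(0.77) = 7.82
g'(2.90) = 4.80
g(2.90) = 13.51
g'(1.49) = 1.98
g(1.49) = 8.73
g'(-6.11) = -13.22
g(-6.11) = 51.44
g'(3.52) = 6.04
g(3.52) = 16.87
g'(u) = 2*u - 1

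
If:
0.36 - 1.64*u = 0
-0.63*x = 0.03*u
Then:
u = 0.22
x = -0.01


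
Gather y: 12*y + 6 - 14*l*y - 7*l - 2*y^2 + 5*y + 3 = -7*l - 2*y^2 + y*(17 - 14*l) + 9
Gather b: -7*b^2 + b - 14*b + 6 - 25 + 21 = -7*b^2 - 13*b + 2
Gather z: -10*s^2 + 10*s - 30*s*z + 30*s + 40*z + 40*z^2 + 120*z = -10*s^2 + 40*s + 40*z^2 + z*(160 - 30*s)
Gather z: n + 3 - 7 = n - 4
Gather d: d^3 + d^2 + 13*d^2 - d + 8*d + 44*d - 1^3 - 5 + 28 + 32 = d^3 + 14*d^2 + 51*d + 54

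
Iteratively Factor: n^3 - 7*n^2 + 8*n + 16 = (n + 1)*(n^2 - 8*n + 16) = (n - 4)*(n + 1)*(n - 4)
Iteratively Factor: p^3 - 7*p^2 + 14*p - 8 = (p - 1)*(p^2 - 6*p + 8) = (p - 2)*(p - 1)*(p - 4)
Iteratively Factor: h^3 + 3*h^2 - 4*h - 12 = (h + 3)*(h^2 - 4) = (h + 2)*(h + 3)*(h - 2)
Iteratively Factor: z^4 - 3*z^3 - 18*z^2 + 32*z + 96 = (z + 2)*(z^3 - 5*z^2 - 8*z + 48) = (z - 4)*(z + 2)*(z^2 - z - 12) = (z - 4)^2*(z + 2)*(z + 3)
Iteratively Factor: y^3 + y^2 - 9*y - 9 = (y - 3)*(y^2 + 4*y + 3) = (y - 3)*(y + 1)*(y + 3)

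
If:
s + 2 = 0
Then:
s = -2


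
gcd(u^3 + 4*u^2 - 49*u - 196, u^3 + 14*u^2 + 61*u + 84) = u^2 + 11*u + 28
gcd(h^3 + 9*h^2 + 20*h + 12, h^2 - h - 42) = h + 6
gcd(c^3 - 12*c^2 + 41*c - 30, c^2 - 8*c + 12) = c - 6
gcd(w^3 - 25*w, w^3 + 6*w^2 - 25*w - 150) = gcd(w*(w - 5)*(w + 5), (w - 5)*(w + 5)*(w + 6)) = w^2 - 25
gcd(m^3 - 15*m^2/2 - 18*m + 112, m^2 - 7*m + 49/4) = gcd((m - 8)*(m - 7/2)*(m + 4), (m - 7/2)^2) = m - 7/2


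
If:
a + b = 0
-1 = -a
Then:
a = 1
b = -1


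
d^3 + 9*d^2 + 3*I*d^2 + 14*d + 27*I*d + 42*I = (d + 2)*(d + 7)*(d + 3*I)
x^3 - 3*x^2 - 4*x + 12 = (x - 3)*(x - 2)*(x + 2)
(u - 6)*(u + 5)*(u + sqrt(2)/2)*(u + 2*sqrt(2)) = u^4 - u^3 + 5*sqrt(2)*u^3/2 - 28*u^2 - 5*sqrt(2)*u^2/2 - 75*sqrt(2)*u - 2*u - 60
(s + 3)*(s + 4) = s^2 + 7*s + 12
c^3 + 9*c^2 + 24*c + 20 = (c + 2)^2*(c + 5)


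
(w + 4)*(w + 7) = w^2 + 11*w + 28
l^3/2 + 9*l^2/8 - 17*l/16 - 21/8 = (l/2 + 1)*(l - 3/2)*(l + 7/4)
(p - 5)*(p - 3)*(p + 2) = p^3 - 6*p^2 - p + 30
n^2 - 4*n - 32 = (n - 8)*(n + 4)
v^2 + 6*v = v*(v + 6)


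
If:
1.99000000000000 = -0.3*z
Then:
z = -6.63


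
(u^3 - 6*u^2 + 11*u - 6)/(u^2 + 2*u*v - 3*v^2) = (u^3 - 6*u^2 + 11*u - 6)/(u^2 + 2*u*v - 3*v^2)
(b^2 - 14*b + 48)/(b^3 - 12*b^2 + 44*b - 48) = (b - 8)/(b^2 - 6*b + 8)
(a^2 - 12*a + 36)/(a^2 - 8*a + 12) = (a - 6)/(a - 2)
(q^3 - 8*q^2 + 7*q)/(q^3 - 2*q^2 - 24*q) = (-q^2 + 8*q - 7)/(-q^2 + 2*q + 24)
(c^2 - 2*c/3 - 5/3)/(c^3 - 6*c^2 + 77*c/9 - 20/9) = 3*(c + 1)/(3*c^2 - 13*c + 4)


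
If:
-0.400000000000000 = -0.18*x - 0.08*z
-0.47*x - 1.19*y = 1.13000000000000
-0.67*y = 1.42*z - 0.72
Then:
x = 1.66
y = -1.61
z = 1.26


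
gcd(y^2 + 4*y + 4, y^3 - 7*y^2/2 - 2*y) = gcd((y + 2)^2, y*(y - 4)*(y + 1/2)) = 1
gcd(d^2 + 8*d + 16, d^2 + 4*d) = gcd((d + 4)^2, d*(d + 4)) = d + 4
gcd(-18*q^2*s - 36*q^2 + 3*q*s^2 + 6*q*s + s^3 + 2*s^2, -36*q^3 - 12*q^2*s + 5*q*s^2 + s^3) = 18*q^2 - 3*q*s - s^2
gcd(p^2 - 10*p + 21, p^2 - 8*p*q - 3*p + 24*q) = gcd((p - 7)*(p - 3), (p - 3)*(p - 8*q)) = p - 3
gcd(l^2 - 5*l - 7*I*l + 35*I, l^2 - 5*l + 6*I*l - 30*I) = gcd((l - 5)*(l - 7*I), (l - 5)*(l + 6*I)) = l - 5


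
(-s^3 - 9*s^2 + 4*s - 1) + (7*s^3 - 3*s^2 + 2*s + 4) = 6*s^3 - 12*s^2 + 6*s + 3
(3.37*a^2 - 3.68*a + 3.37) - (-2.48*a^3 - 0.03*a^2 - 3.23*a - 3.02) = 2.48*a^3 + 3.4*a^2 - 0.45*a + 6.39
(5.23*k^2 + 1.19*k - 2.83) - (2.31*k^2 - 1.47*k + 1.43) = 2.92*k^2 + 2.66*k - 4.26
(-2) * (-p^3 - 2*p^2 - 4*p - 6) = 2*p^3 + 4*p^2 + 8*p + 12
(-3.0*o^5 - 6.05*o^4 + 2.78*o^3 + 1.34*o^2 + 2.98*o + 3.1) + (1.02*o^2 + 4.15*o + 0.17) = -3.0*o^5 - 6.05*o^4 + 2.78*o^3 + 2.36*o^2 + 7.13*o + 3.27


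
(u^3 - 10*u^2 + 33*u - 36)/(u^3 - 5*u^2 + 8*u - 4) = (u^3 - 10*u^2 + 33*u - 36)/(u^3 - 5*u^2 + 8*u - 4)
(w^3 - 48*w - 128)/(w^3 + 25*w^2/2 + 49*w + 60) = 2*(w^2 - 4*w - 32)/(2*w^2 + 17*w + 30)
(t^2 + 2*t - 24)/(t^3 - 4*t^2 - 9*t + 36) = (t + 6)/(t^2 - 9)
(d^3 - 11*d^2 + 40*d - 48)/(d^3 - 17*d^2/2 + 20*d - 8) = 2*(d - 3)/(2*d - 1)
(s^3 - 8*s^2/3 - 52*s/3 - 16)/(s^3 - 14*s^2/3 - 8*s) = (s + 2)/s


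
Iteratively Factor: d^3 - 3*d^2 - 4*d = (d - 4)*(d^2 + d) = d*(d - 4)*(d + 1)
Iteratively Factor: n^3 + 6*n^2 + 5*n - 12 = (n - 1)*(n^2 + 7*n + 12) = (n - 1)*(n + 3)*(n + 4)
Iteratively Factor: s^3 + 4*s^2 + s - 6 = (s - 1)*(s^2 + 5*s + 6) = (s - 1)*(s + 2)*(s + 3)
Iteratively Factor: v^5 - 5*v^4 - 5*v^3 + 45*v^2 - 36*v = (v - 1)*(v^4 - 4*v^3 - 9*v^2 + 36*v) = (v - 3)*(v - 1)*(v^3 - v^2 - 12*v) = (v - 4)*(v - 3)*(v - 1)*(v^2 + 3*v) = (v - 4)*(v - 3)*(v - 1)*(v + 3)*(v)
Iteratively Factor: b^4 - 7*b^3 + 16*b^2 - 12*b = (b - 3)*(b^3 - 4*b^2 + 4*b) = (b - 3)*(b - 2)*(b^2 - 2*b) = b*(b - 3)*(b - 2)*(b - 2)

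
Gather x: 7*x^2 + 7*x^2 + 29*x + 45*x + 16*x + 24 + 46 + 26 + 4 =14*x^2 + 90*x + 100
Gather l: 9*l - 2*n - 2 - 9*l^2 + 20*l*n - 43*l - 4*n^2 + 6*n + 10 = -9*l^2 + l*(20*n - 34) - 4*n^2 + 4*n + 8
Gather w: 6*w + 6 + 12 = 6*w + 18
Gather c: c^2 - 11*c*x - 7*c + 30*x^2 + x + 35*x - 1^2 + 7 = c^2 + c*(-11*x - 7) + 30*x^2 + 36*x + 6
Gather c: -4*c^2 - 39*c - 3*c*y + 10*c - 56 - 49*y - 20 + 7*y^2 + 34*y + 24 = -4*c^2 + c*(-3*y - 29) + 7*y^2 - 15*y - 52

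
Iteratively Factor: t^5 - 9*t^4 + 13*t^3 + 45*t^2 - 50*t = (t - 1)*(t^4 - 8*t^3 + 5*t^2 + 50*t) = (t - 1)*(t + 2)*(t^3 - 10*t^2 + 25*t) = (t - 5)*(t - 1)*(t + 2)*(t^2 - 5*t) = (t - 5)^2*(t - 1)*(t + 2)*(t)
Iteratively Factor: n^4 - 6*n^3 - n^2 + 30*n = (n - 5)*(n^3 - n^2 - 6*n) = (n - 5)*(n - 3)*(n^2 + 2*n) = (n - 5)*(n - 3)*(n + 2)*(n)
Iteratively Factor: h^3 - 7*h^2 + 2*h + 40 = (h + 2)*(h^2 - 9*h + 20) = (h - 4)*(h + 2)*(h - 5)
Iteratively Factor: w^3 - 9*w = (w - 3)*(w^2 + 3*w) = (w - 3)*(w + 3)*(w)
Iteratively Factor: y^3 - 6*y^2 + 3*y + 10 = (y - 2)*(y^2 - 4*y - 5) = (y - 2)*(y + 1)*(y - 5)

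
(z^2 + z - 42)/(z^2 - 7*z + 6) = (z + 7)/(z - 1)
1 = 1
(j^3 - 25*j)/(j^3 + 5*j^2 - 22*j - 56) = j*(j^2 - 25)/(j^3 + 5*j^2 - 22*j - 56)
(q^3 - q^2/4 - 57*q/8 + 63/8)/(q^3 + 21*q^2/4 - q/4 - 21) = (q - 3/2)/(q + 4)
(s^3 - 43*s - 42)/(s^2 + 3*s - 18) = (s^2 - 6*s - 7)/(s - 3)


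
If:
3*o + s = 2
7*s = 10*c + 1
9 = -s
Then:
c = -32/5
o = 11/3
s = -9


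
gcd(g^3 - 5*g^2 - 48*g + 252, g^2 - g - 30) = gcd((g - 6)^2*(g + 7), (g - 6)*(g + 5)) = g - 6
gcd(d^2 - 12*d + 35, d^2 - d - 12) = 1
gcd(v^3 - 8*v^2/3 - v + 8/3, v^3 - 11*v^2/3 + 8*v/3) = v^2 - 11*v/3 + 8/3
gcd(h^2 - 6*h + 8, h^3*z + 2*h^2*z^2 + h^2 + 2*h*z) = 1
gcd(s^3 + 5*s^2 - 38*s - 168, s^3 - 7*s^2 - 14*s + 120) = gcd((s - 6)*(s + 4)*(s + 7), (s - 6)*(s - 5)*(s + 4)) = s^2 - 2*s - 24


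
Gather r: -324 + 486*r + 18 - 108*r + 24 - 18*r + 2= 360*r - 280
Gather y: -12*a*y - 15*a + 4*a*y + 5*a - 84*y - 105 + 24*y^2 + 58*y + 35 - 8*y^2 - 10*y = -10*a + 16*y^2 + y*(-8*a - 36) - 70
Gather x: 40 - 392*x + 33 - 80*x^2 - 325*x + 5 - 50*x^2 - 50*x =-130*x^2 - 767*x + 78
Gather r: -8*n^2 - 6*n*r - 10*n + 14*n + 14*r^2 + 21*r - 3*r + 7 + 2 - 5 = -8*n^2 + 4*n + 14*r^2 + r*(18 - 6*n) + 4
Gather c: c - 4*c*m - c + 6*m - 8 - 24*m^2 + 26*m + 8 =-4*c*m - 24*m^2 + 32*m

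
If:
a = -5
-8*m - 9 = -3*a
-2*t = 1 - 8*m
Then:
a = -5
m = -3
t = -25/2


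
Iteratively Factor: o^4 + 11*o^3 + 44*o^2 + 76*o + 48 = (o + 4)*(o^3 + 7*o^2 + 16*o + 12) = (o + 2)*(o + 4)*(o^2 + 5*o + 6) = (o + 2)^2*(o + 4)*(o + 3)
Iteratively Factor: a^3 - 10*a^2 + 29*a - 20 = (a - 1)*(a^2 - 9*a + 20) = (a - 4)*(a - 1)*(a - 5)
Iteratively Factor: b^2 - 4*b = (b)*(b - 4)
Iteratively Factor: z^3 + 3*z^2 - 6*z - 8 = (z - 2)*(z^2 + 5*z + 4) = (z - 2)*(z + 4)*(z + 1)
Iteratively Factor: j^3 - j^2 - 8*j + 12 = (j + 3)*(j^2 - 4*j + 4) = (j - 2)*(j + 3)*(j - 2)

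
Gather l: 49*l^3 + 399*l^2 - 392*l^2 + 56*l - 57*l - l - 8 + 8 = 49*l^3 + 7*l^2 - 2*l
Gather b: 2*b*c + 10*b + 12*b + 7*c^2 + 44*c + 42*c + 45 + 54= b*(2*c + 22) + 7*c^2 + 86*c + 99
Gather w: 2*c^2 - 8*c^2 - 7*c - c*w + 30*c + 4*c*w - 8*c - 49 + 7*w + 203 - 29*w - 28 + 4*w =-6*c^2 + 15*c + w*(3*c - 18) + 126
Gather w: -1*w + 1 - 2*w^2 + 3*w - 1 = -2*w^2 + 2*w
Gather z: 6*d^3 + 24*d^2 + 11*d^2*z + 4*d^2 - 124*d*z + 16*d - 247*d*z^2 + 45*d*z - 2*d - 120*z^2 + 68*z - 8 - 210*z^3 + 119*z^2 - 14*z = 6*d^3 + 28*d^2 + 14*d - 210*z^3 + z^2*(-247*d - 1) + z*(11*d^2 - 79*d + 54) - 8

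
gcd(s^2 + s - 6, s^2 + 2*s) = 1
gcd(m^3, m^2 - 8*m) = m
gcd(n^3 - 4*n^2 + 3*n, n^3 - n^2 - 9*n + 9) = n^2 - 4*n + 3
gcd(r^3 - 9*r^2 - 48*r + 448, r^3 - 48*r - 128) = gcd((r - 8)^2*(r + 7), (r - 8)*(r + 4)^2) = r - 8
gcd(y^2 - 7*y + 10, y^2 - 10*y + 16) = y - 2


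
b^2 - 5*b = b*(b - 5)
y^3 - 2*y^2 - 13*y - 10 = (y - 5)*(y + 1)*(y + 2)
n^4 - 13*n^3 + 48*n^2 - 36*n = n*(n - 6)^2*(n - 1)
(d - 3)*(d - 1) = d^2 - 4*d + 3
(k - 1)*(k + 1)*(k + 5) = k^3 + 5*k^2 - k - 5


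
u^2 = u^2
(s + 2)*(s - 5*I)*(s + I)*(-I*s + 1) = -I*s^4 - 3*s^3 - 2*I*s^3 - 6*s^2 - 9*I*s^2 + 5*s - 18*I*s + 10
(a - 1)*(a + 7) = a^2 + 6*a - 7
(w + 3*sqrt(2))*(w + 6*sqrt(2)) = w^2 + 9*sqrt(2)*w + 36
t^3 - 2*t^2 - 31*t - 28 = (t - 7)*(t + 1)*(t + 4)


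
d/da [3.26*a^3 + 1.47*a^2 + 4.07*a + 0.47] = 9.78*a^2 + 2.94*a + 4.07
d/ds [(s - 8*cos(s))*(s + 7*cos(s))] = s*sin(s) + 2*s + 56*sin(2*s) - cos(s)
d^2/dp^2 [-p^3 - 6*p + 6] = -6*p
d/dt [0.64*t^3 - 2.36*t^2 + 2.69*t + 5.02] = 1.92*t^2 - 4.72*t + 2.69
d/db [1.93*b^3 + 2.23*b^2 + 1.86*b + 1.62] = 5.79*b^2 + 4.46*b + 1.86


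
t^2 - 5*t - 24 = (t - 8)*(t + 3)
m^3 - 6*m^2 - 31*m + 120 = (m - 8)*(m - 3)*(m + 5)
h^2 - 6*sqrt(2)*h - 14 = (h - 7*sqrt(2))*(h + sqrt(2))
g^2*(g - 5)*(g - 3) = g^4 - 8*g^3 + 15*g^2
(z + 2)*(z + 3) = z^2 + 5*z + 6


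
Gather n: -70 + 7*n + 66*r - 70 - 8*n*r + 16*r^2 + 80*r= n*(7 - 8*r) + 16*r^2 + 146*r - 140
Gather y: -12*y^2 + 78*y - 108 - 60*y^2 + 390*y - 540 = -72*y^2 + 468*y - 648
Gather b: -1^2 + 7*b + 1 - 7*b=0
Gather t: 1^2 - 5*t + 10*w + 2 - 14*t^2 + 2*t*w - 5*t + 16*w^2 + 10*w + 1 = -14*t^2 + t*(2*w - 10) + 16*w^2 + 20*w + 4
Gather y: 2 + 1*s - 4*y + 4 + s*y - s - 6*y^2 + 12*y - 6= -6*y^2 + y*(s + 8)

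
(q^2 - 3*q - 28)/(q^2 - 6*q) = (q^2 - 3*q - 28)/(q*(q - 6))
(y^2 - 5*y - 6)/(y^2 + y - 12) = (y^2 - 5*y - 6)/(y^2 + y - 12)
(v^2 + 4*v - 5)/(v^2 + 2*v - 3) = (v + 5)/(v + 3)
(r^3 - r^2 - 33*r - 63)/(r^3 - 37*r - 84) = (r + 3)/(r + 4)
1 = 1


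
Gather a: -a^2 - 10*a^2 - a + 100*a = -11*a^2 + 99*a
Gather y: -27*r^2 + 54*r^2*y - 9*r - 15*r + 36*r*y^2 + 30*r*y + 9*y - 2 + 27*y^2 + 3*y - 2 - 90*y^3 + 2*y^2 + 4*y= -27*r^2 - 24*r - 90*y^3 + y^2*(36*r + 29) + y*(54*r^2 + 30*r + 16) - 4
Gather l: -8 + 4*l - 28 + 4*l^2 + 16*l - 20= 4*l^2 + 20*l - 56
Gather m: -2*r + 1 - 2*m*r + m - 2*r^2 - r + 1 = m*(1 - 2*r) - 2*r^2 - 3*r + 2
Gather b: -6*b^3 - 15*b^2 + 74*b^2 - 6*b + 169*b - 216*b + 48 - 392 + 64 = -6*b^3 + 59*b^2 - 53*b - 280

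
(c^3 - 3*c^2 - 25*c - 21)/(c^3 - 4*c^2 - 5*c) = (c^2 - 4*c - 21)/(c*(c - 5))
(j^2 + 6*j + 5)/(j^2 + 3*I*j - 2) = (j^2 + 6*j + 5)/(j^2 + 3*I*j - 2)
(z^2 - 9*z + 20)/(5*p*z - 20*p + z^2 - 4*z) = (z - 5)/(5*p + z)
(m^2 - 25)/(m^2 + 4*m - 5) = (m - 5)/(m - 1)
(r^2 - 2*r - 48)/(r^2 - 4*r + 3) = (r^2 - 2*r - 48)/(r^2 - 4*r + 3)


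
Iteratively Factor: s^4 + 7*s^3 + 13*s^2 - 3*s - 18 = (s + 3)*(s^3 + 4*s^2 + s - 6) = (s + 3)^2*(s^2 + s - 2) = (s - 1)*(s + 3)^2*(s + 2)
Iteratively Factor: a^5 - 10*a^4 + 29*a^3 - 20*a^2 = (a)*(a^4 - 10*a^3 + 29*a^2 - 20*a) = a*(a - 5)*(a^3 - 5*a^2 + 4*a) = a^2*(a - 5)*(a^2 - 5*a + 4) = a^2*(a - 5)*(a - 4)*(a - 1)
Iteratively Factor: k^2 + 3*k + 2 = (k + 1)*(k + 2)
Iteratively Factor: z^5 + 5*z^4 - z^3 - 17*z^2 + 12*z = (z - 1)*(z^4 + 6*z^3 + 5*z^2 - 12*z) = (z - 1)^2*(z^3 + 7*z^2 + 12*z) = (z - 1)^2*(z + 4)*(z^2 + 3*z) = (z - 1)^2*(z + 3)*(z + 4)*(z)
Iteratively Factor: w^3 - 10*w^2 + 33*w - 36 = (w - 3)*(w^2 - 7*w + 12) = (w - 4)*(w - 3)*(w - 3)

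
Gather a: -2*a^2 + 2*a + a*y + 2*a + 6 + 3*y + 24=-2*a^2 + a*(y + 4) + 3*y + 30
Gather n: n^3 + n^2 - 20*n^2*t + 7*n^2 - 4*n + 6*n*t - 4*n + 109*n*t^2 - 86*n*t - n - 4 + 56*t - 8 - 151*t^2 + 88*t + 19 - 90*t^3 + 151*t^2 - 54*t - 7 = n^3 + n^2*(8 - 20*t) + n*(109*t^2 - 80*t - 9) - 90*t^3 + 90*t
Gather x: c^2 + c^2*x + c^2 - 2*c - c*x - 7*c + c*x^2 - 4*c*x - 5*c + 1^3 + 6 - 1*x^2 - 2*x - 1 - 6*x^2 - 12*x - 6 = 2*c^2 - 14*c + x^2*(c - 7) + x*(c^2 - 5*c - 14)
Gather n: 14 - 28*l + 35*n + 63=-28*l + 35*n + 77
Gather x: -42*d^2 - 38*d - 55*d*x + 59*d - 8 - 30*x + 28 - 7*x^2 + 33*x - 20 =-42*d^2 + 21*d - 7*x^2 + x*(3 - 55*d)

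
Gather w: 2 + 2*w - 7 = 2*w - 5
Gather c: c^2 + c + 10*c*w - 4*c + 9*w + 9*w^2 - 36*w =c^2 + c*(10*w - 3) + 9*w^2 - 27*w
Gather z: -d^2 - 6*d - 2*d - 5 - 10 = -d^2 - 8*d - 15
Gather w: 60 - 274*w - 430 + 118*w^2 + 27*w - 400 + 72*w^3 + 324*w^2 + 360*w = 72*w^3 + 442*w^2 + 113*w - 770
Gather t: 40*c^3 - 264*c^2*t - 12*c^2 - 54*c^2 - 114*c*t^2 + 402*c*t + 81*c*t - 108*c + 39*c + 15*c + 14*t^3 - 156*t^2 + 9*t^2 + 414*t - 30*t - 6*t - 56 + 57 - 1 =40*c^3 - 66*c^2 - 54*c + 14*t^3 + t^2*(-114*c - 147) + t*(-264*c^2 + 483*c + 378)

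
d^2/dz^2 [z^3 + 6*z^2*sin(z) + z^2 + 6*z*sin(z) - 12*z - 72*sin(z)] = -6*z^2*sin(z) - 6*z*sin(z) + 24*z*cos(z) + 6*z + 84*sin(z) + 12*cos(z) + 2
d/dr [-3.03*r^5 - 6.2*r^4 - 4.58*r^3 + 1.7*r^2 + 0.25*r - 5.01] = -15.15*r^4 - 24.8*r^3 - 13.74*r^2 + 3.4*r + 0.25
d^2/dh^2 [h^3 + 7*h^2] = 6*h + 14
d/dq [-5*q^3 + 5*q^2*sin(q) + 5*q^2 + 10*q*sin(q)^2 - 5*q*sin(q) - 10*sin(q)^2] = 5*q^2*cos(q) - 15*q^2 + 10*q*sin(q) + 10*q*sin(2*q) - 5*q*cos(q) + 10*q - 5*sin(q) - 10*sin(2*q) - 5*cos(2*q) + 5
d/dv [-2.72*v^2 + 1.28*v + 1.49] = 1.28 - 5.44*v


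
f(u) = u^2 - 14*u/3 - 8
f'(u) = 2*u - 14/3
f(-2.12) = 6.39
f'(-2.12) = -8.91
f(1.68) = -13.02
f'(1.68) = -1.31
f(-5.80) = 52.71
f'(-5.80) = -16.27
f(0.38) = -9.63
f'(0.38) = -3.91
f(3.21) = -12.68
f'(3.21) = 1.75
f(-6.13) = 58.18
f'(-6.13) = -16.93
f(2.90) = -13.12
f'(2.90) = 1.13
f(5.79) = -1.50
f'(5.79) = 6.91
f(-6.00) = 56.00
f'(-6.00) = -16.67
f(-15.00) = 287.00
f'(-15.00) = -34.67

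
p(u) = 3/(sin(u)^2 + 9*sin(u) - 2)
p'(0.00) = -6.75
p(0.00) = -1.50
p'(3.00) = 54.69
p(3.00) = -4.23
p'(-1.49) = -0.02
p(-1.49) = -0.30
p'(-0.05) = -4.45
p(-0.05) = -1.23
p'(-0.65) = -0.37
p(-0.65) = -0.42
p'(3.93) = 0.26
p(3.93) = -0.38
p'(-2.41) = 0.30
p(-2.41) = -0.40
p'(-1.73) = 0.03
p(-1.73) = -0.30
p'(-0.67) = -0.35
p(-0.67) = -0.42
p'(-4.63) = 0.04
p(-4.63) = 0.38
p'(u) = 3*(-2*sin(u)*cos(u) - 9*cos(u))/(sin(u)^2 + 9*sin(u) - 2)^2 = -3*(2*sin(u) + 9)*cos(u)/(sin(u)^2 + 9*sin(u) - 2)^2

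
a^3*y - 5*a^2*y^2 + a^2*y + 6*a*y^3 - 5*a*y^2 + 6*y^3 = (a - 3*y)*(a - 2*y)*(a*y + y)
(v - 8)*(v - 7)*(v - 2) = v^3 - 17*v^2 + 86*v - 112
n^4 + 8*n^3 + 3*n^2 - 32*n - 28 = (n - 2)*(n + 1)*(n + 2)*(n + 7)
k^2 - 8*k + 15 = (k - 5)*(k - 3)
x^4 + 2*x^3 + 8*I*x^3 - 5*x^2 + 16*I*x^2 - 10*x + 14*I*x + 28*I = (x + 2)*(x - I)*(x + 2*I)*(x + 7*I)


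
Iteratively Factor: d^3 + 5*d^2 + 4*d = (d + 4)*(d^2 + d) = d*(d + 4)*(d + 1)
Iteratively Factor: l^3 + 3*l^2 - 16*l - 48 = (l + 4)*(l^2 - l - 12) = (l - 4)*(l + 4)*(l + 3)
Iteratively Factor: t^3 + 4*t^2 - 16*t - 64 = (t - 4)*(t^2 + 8*t + 16) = (t - 4)*(t + 4)*(t + 4)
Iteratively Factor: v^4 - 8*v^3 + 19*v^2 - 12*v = (v - 3)*(v^3 - 5*v^2 + 4*v) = (v - 4)*(v - 3)*(v^2 - v) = v*(v - 4)*(v - 3)*(v - 1)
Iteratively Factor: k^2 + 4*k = (k + 4)*(k)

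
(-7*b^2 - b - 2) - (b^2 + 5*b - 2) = -8*b^2 - 6*b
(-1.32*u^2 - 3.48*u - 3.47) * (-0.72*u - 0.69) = 0.9504*u^3 + 3.4164*u^2 + 4.8996*u + 2.3943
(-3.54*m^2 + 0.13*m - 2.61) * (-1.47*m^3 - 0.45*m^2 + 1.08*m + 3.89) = 5.2038*m^5 + 1.4019*m^4 - 0.0450000000000008*m^3 - 12.4557*m^2 - 2.3131*m - 10.1529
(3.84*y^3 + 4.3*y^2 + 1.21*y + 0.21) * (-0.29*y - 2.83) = -1.1136*y^4 - 12.1142*y^3 - 12.5199*y^2 - 3.4852*y - 0.5943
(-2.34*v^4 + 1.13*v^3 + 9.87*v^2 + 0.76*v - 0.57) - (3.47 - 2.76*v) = -2.34*v^4 + 1.13*v^3 + 9.87*v^2 + 3.52*v - 4.04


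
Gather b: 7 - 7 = 0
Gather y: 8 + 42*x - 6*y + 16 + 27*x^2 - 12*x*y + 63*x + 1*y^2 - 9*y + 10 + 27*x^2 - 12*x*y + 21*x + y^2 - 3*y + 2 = 54*x^2 + 126*x + 2*y^2 + y*(-24*x - 18) + 36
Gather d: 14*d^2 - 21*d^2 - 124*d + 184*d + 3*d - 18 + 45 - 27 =-7*d^2 + 63*d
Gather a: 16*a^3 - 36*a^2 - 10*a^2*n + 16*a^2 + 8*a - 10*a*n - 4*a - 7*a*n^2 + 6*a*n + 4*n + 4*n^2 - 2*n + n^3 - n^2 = 16*a^3 + a^2*(-10*n - 20) + a*(-7*n^2 - 4*n + 4) + n^3 + 3*n^2 + 2*n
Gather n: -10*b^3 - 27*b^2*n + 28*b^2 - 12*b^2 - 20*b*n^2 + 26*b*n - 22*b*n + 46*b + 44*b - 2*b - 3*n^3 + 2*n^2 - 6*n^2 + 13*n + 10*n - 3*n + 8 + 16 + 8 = -10*b^3 + 16*b^2 + 88*b - 3*n^3 + n^2*(-20*b - 4) + n*(-27*b^2 + 4*b + 20) + 32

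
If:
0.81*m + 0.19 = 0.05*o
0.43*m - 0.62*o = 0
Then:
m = -0.25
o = -0.17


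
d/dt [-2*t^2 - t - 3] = -4*t - 1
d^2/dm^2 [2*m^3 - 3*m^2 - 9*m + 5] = 12*m - 6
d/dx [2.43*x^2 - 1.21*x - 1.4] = 4.86*x - 1.21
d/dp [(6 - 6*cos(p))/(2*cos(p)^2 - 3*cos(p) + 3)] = 12*(2 - cos(p))*sin(p)*cos(p)/(3*cos(p) - cos(2*p) - 4)^2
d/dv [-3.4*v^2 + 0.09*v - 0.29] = 0.09 - 6.8*v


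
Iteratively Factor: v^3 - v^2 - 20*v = (v - 5)*(v^2 + 4*v) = (v - 5)*(v + 4)*(v)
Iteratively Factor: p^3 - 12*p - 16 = (p - 4)*(p^2 + 4*p + 4) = (p - 4)*(p + 2)*(p + 2)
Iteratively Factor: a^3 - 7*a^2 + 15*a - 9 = (a - 3)*(a^2 - 4*a + 3) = (a - 3)^2*(a - 1)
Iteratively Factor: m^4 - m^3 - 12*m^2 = (m)*(m^3 - m^2 - 12*m) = m*(m + 3)*(m^2 - 4*m) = m^2*(m + 3)*(m - 4)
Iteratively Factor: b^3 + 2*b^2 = (b + 2)*(b^2) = b*(b + 2)*(b)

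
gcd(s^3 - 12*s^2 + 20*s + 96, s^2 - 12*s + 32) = s - 8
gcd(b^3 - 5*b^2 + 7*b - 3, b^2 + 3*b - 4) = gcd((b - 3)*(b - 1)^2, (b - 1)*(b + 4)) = b - 1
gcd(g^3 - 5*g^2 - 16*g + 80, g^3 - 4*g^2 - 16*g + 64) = g^2 - 16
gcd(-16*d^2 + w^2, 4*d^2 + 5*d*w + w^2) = 4*d + w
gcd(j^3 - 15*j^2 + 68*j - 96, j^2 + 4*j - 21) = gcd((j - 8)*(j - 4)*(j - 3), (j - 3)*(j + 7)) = j - 3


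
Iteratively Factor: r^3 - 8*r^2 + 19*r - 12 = (r - 1)*(r^2 - 7*r + 12) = (r - 4)*(r - 1)*(r - 3)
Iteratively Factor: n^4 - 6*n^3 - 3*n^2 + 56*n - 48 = (n - 4)*(n^3 - 2*n^2 - 11*n + 12) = (n - 4)*(n - 1)*(n^2 - n - 12) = (n - 4)*(n - 1)*(n + 3)*(n - 4)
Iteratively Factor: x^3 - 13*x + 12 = (x - 3)*(x^2 + 3*x - 4) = (x - 3)*(x - 1)*(x + 4)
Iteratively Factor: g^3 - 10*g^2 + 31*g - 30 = (g - 5)*(g^2 - 5*g + 6) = (g - 5)*(g - 2)*(g - 3)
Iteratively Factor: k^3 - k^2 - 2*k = (k - 2)*(k^2 + k) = (k - 2)*(k + 1)*(k)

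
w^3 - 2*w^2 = w^2*(w - 2)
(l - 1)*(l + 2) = l^2 + l - 2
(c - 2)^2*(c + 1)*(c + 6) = c^4 + 3*c^3 - 18*c^2 + 4*c + 24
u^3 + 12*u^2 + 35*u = u*(u + 5)*(u + 7)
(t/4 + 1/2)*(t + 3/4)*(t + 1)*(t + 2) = t^4/4 + 23*t^3/16 + 47*t^2/16 + 5*t/2 + 3/4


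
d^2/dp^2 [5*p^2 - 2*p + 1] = 10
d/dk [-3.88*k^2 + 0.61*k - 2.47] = 0.61 - 7.76*k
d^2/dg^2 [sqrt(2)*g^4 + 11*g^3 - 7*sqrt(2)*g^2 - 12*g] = 12*sqrt(2)*g^2 + 66*g - 14*sqrt(2)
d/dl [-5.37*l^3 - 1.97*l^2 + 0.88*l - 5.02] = -16.11*l^2 - 3.94*l + 0.88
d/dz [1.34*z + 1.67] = 1.34000000000000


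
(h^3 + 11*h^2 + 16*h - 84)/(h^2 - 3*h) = (h^3 + 11*h^2 + 16*h - 84)/(h*(h - 3))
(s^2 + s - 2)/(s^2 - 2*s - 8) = (s - 1)/(s - 4)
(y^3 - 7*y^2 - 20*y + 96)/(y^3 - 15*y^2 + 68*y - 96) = (y + 4)/(y - 4)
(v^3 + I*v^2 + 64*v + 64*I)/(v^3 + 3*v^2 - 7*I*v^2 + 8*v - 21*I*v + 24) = (v + 8*I)/(v + 3)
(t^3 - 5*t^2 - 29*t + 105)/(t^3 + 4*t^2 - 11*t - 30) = (t - 7)/(t + 2)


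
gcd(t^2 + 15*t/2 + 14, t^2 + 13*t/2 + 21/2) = t + 7/2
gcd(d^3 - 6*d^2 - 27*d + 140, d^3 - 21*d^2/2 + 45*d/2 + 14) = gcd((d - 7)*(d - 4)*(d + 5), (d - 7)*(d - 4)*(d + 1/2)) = d^2 - 11*d + 28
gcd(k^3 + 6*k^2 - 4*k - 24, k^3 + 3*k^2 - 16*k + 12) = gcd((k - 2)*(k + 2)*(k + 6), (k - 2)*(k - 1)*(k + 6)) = k^2 + 4*k - 12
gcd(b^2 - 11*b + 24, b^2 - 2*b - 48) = b - 8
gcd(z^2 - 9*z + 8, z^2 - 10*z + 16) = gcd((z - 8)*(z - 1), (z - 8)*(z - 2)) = z - 8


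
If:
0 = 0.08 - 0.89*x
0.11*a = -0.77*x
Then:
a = -0.63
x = 0.09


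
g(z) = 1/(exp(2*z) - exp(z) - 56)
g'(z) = (-2*exp(2*z) + exp(z))/(exp(2*z) - exp(z) - 56)^2 = (1 - 2*exp(z))*exp(z)/(-exp(2*z) + exp(z) + 56)^2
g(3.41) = 0.00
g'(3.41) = -0.00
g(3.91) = 0.00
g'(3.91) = -0.00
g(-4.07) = -0.02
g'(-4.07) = 0.00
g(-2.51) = -0.02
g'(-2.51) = 0.00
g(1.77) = -0.04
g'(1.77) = -0.08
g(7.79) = 0.00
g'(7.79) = -0.00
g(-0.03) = -0.02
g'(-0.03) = -0.00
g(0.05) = -0.02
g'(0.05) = -0.00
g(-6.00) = -0.02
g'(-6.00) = 0.00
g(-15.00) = -0.02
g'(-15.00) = 0.00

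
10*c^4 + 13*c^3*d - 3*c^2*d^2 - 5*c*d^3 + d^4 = (-5*c + d)*(-2*c + d)*(c + d)^2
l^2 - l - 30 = (l - 6)*(l + 5)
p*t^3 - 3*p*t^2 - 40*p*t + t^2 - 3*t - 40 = (t - 8)*(t + 5)*(p*t + 1)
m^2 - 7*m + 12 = (m - 4)*(m - 3)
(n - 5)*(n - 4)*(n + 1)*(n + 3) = n^4 - 5*n^3 - 13*n^2 + 53*n + 60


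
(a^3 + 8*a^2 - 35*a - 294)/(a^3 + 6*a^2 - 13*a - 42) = (a^2 + a - 42)/(a^2 - a - 6)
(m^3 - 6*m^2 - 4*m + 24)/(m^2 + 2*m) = m - 8 + 12/m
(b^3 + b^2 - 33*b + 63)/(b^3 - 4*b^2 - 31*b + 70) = (b^3 + b^2 - 33*b + 63)/(b^3 - 4*b^2 - 31*b + 70)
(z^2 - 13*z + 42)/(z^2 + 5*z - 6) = (z^2 - 13*z + 42)/(z^2 + 5*z - 6)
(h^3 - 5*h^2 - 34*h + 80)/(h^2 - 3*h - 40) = h - 2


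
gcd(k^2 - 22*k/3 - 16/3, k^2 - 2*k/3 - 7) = 1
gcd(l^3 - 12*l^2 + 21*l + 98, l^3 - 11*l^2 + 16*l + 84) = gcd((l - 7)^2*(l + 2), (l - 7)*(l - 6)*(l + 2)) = l^2 - 5*l - 14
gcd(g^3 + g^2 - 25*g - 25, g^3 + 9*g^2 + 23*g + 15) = g^2 + 6*g + 5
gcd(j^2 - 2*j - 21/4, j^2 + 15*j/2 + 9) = j + 3/2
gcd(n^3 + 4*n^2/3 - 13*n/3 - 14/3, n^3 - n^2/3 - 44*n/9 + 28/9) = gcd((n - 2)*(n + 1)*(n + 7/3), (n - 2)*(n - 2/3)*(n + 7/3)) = n^2 + n/3 - 14/3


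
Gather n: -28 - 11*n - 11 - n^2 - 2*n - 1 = -n^2 - 13*n - 40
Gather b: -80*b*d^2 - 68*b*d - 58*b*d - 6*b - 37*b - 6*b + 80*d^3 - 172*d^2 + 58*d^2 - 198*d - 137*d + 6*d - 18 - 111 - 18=b*(-80*d^2 - 126*d - 49) + 80*d^3 - 114*d^2 - 329*d - 147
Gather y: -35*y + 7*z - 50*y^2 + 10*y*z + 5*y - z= -50*y^2 + y*(10*z - 30) + 6*z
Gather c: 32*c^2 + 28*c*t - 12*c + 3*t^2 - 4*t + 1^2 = 32*c^2 + c*(28*t - 12) + 3*t^2 - 4*t + 1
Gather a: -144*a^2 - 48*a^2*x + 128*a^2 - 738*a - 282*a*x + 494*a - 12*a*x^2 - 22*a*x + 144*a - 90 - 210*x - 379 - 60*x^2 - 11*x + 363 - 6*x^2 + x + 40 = a^2*(-48*x - 16) + a*(-12*x^2 - 304*x - 100) - 66*x^2 - 220*x - 66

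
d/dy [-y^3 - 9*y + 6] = -3*y^2 - 9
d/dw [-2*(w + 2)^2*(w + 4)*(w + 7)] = -8*w^3 - 90*w^2 - 304*w - 312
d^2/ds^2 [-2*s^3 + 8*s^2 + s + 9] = 16 - 12*s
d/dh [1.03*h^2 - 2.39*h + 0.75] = 2.06*h - 2.39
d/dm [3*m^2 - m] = 6*m - 1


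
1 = 1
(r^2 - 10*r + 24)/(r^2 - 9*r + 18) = (r - 4)/(r - 3)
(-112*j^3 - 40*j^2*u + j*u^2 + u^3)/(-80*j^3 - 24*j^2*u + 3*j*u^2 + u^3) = (-7*j + u)/(-5*j + u)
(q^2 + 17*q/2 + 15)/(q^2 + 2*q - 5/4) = 2*(q + 6)/(2*q - 1)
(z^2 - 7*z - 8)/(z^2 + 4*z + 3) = (z - 8)/(z + 3)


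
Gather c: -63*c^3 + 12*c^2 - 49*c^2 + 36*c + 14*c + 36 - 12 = -63*c^3 - 37*c^2 + 50*c + 24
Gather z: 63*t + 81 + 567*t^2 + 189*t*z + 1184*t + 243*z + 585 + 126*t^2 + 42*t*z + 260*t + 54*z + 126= 693*t^2 + 1507*t + z*(231*t + 297) + 792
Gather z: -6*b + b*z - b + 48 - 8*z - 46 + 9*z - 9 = -7*b + z*(b + 1) - 7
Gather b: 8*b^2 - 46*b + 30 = 8*b^2 - 46*b + 30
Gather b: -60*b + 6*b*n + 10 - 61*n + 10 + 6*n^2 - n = b*(6*n - 60) + 6*n^2 - 62*n + 20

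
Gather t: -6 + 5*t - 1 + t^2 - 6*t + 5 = t^2 - t - 2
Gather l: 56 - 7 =49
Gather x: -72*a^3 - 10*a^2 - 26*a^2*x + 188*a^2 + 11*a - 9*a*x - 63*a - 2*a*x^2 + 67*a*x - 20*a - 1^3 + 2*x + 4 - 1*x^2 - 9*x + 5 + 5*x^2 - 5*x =-72*a^3 + 178*a^2 - 72*a + x^2*(4 - 2*a) + x*(-26*a^2 + 58*a - 12) + 8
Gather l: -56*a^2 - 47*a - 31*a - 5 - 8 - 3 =-56*a^2 - 78*a - 16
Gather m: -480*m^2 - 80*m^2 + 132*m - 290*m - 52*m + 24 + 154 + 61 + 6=-560*m^2 - 210*m + 245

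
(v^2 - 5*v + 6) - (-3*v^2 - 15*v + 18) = 4*v^2 + 10*v - 12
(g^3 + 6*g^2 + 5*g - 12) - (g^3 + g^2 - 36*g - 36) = 5*g^2 + 41*g + 24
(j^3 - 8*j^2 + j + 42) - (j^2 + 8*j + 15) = j^3 - 9*j^2 - 7*j + 27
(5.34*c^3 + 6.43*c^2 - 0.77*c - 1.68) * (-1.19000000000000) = -6.3546*c^3 - 7.6517*c^2 + 0.9163*c + 1.9992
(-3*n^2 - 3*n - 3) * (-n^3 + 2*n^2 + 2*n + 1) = 3*n^5 - 3*n^4 - 9*n^3 - 15*n^2 - 9*n - 3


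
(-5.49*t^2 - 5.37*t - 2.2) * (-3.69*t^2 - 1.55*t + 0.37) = 20.2581*t^4 + 28.3248*t^3 + 14.4102*t^2 + 1.4231*t - 0.814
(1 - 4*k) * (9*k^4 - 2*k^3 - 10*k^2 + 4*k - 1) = -36*k^5 + 17*k^4 + 38*k^3 - 26*k^2 + 8*k - 1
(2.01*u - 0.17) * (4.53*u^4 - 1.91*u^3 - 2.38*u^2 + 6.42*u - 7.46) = 9.1053*u^5 - 4.6092*u^4 - 4.4591*u^3 + 13.3088*u^2 - 16.086*u + 1.2682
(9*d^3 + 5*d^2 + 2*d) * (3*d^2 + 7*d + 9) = 27*d^5 + 78*d^4 + 122*d^3 + 59*d^2 + 18*d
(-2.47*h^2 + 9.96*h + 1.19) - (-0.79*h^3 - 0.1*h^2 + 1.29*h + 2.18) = 0.79*h^3 - 2.37*h^2 + 8.67*h - 0.99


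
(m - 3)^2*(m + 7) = m^3 + m^2 - 33*m + 63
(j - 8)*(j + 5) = j^2 - 3*j - 40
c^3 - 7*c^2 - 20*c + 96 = (c - 8)*(c - 3)*(c + 4)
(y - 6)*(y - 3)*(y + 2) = y^3 - 7*y^2 + 36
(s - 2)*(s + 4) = s^2 + 2*s - 8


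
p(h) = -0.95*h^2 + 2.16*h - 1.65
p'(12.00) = -20.64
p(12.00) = -112.53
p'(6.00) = -9.24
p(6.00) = -22.89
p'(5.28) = -7.87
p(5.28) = -16.73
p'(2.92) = -3.39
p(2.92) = -3.44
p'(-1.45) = 4.92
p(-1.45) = -6.78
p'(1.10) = 0.07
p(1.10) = -0.42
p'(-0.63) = 3.36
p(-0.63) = -3.39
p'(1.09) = 0.09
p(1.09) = -0.42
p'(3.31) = -4.13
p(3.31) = -4.91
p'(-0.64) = 3.38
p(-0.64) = -3.42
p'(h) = 2.16 - 1.9*h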